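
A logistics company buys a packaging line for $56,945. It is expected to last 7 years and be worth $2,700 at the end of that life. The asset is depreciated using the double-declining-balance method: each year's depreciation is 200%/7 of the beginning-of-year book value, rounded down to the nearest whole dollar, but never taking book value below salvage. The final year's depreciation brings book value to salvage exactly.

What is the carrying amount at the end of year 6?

Depreciable base = $56,945 − $2,700 = $54,245.
Year 1: ⌊$56,945 × 200%/7⌋ = $16,270. Book value $40,675.
Year 2: ⌊$40,675 × 200%/7⌋ = $11,621. Book value $29,054.
Year 3: ⌊$29,054 × 200%/7⌋ = $8,301. Book value $20,753.
Year 4: ⌊$20,753 × 200%/7⌋ = $5,929. Book value $14,824.
Year 5: ⌊$14,824 × 200%/7⌋ = $4,235. Book value $10,589.
Year 6: ⌊$10,589 × 200%/7⌋ = $3,025. Book value $7,564.

$7,564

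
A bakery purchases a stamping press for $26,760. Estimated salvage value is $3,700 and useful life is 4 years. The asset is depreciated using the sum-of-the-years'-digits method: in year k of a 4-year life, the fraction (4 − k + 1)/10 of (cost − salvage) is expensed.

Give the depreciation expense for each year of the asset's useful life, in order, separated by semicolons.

Depreciable base = $26,760 − $3,700 = $23,060.
Sum of the years' digits = 4+3+2+1 = 10.
Year 1: $23,060 × 4/10 = $9,224. Book value $17,536.
Year 2: $23,060 × 3/10 = $6,918. Book value $10,618.
Year 3: $23,060 × 2/10 = $4,612. Book value $6,006.
Year 4: $23,060 × 1/10 = $2,306. Book value $3,700.

$9,224; $6,918; $4,612; $2,306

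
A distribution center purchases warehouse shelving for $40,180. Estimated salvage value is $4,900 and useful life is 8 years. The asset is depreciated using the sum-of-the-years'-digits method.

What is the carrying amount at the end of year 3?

$19,600

Depreciable base = $40,180 − $4,900 = $35,280.
Sum of the years' digits = 8+7+6+5+4+3+2+1 = 36.
Year 1: $35,280 × 8/36 = $7,840. Book value $32,340.
Year 2: $35,280 × 7/36 = $6,860. Book value $25,480.
Year 3: $35,280 × 6/36 = $5,880. Book value $19,600.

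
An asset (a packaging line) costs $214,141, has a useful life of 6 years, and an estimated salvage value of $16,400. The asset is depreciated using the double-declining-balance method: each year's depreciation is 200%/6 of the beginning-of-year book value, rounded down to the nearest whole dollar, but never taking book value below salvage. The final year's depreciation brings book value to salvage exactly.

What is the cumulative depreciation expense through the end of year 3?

Depreciable base = $214,141 − $16,400 = $197,741.
Year 1: ⌊$214,141 × 200%/6⌋ = $71,380. Book value $142,761.
Year 2: ⌊$142,761 × 200%/6⌋ = $47,587. Book value $95,174.
Year 3: ⌊$95,174 × 200%/6⌋ = $31,724. Book value $63,450.
Accumulated through year 3 = $214,141 − $63,450 = $150,691.

$150,691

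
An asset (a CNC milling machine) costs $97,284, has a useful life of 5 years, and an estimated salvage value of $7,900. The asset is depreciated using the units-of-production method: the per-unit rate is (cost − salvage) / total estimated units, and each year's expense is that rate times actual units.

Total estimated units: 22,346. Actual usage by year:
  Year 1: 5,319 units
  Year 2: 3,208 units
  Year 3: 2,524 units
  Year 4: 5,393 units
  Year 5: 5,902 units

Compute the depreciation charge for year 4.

Depreciable base = $97,284 − $7,900 = $89,384.
Rate = $89,384 / 22,346 units = $4 per unit.
Year 1: 5,319 × $4 = $21,276. Book value $76,008.
Year 2: 3,208 × $4 = $12,832. Book value $63,176.
Year 3: 2,524 × $4 = $10,096. Book value $53,080.
Year 4: 5,393 × $4 = $21,572. Book value $31,508.

$21,572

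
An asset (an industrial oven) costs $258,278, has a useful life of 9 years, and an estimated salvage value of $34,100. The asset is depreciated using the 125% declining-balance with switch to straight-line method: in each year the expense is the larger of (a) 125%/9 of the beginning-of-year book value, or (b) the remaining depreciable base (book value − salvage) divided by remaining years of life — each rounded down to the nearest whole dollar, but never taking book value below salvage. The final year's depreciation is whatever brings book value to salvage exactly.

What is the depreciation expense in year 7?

Depreciable base = $258,278 − $34,100 = $224,178.
Year 1: DB = ⌊$258,278 × 125%/9⌋ = $35,871; SL = ⌊$224,178/9⌋ = $24,908 → take DB $35,871. Book value $222,407.
Year 2: DB = ⌊$222,407 × 125%/9⌋ = $30,889; SL = ⌊$188,307/8⌋ = $23,538 → take DB $30,889. Book value $191,518.
Year 3: DB = ⌊$191,518 × 125%/9⌋ = $26,599; SL = ⌊$157,418/7⌋ = $22,488 → take DB $26,599. Book value $164,919.
Year 4: DB = ⌊$164,919 × 125%/9⌋ = $22,905; SL = ⌊$130,819/6⌋ = $21,803 → take DB $22,905. Book value $142,014.
Year 5: DB = ⌊$142,014 × 125%/9⌋ = $19,724; SL = ⌊$107,914/5⌋ = $21,582 → take SL $21,582. Book value $120,432.
Year 6: DB = ⌊$120,432 × 125%/9⌋ = $16,726; SL = ⌊$86,332/4⌋ = $21,583 → take SL $21,583. Book value $98,849.
Year 7: DB = ⌊$98,849 × 125%/9⌋ = $13,729; SL = ⌊$64,749/3⌋ = $21,583 → take SL $21,583. Book value $77,266.

$21,583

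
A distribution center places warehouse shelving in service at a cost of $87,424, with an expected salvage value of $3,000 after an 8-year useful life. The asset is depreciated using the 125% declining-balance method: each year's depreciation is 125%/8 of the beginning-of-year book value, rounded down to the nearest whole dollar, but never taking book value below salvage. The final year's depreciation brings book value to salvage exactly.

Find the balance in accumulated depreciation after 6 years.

$55,878

Depreciable base = $87,424 − $3,000 = $84,424.
Year 1: ⌊$87,424 × 125%/8⌋ = $13,660. Book value $73,764.
Year 2: ⌊$73,764 × 125%/8⌋ = $11,525. Book value $62,239.
Year 3: ⌊$62,239 × 125%/8⌋ = $9,724. Book value $52,515.
Year 4: ⌊$52,515 × 125%/8⌋ = $8,205. Book value $44,310.
Year 5: ⌊$44,310 × 125%/8⌋ = $6,923. Book value $37,387.
Year 6: ⌊$37,387 × 125%/8⌋ = $5,841. Book value $31,546.
Accumulated through year 6 = $87,424 − $31,546 = $55,878.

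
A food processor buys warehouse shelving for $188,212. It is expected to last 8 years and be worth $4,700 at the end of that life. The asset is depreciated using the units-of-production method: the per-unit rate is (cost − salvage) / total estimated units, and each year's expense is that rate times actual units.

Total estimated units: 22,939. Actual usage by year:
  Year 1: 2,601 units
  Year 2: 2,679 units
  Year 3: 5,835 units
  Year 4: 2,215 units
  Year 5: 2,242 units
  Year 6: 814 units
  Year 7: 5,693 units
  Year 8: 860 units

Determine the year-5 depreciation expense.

$17,936

Depreciable base = $188,212 − $4,700 = $183,512.
Rate = $183,512 / 22,939 units = $8 per unit.
Year 1: 2,601 × $8 = $20,808. Book value $167,404.
Year 2: 2,679 × $8 = $21,432. Book value $145,972.
Year 3: 5,835 × $8 = $46,680. Book value $99,292.
Year 4: 2,215 × $8 = $17,720. Book value $81,572.
Year 5: 2,242 × $8 = $17,936. Book value $63,636.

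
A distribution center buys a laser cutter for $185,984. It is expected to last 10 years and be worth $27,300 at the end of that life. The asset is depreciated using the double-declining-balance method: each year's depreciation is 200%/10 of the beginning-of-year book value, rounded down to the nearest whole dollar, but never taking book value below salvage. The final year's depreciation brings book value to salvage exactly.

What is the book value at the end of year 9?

Depreciable base = $185,984 − $27,300 = $158,684.
Year 1: ⌊$185,984 × 200%/10⌋ = $37,196. Book value $148,788.
Year 2: ⌊$148,788 × 200%/10⌋ = $29,757. Book value $119,031.
Year 3: ⌊$119,031 × 200%/10⌋ = $23,806. Book value $95,225.
Year 4: ⌊$95,225 × 200%/10⌋ = $19,045. Book value $76,180.
Year 5: ⌊$76,180 × 200%/10⌋ = $15,236. Book value $60,944.
Year 6: ⌊$60,944 × 200%/10⌋ = $12,188. Book value $48,756.
Year 7: ⌊$48,756 × 200%/10⌋ = $9,751. Book value $39,005.
Year 8: ⌊$39,005 × 200%/10⌋ = $7,801. Book value $31,204.
Year 9: ⌊$31,204 × 200%/10⌋ = $6,240, capped at $3,904. Book value $27,300.

$27,300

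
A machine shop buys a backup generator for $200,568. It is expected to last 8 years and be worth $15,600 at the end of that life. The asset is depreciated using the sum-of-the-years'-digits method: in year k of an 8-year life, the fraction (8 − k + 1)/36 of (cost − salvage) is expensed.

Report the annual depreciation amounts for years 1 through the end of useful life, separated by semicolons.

$41,104; $35,966; $30,828; $25,690; $20,552; $15,414; $10,276; $5,138

Depreciable base = $200,568 − $15,600 = $184,968.
Sum of the years' digits = 8+7+6+5+4+3+2+1 = 36.
Year 1: $184,968 × 8/36 = $41,104. Book value $159,464.
Year 2: $184,968 × 7/36 = $35,966. Book value $123,498.
Year 3: $184,968 × 6/36 = $30,828. Book value $92,670.
Year 4: $184,968 × 5/36 = $25,690. Book value $66,980.
Year 5: $184,968 × 4/36 = $20,552. Book value $46,428.
Year 6: $184,968 × 3/36 = $15,414. Book value $31,014.
Year 7: $184,968 × 2/36 = $10,276. Book value $20,738.
Year 8: $184,968 × 1/36 = $5,138. Book value $15,600.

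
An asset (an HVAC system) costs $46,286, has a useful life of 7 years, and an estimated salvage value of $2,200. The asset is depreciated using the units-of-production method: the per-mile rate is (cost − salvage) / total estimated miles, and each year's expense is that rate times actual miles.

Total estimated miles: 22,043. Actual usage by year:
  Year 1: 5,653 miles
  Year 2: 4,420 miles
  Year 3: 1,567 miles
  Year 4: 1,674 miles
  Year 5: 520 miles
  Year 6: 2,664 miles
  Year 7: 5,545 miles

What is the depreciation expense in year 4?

Depreciable base = $46,286 − $2,200 = $44,086.
Rate = $44,086 / 22,043 miles = $2 per mile.
Year 1: 5,653 × $2 = $11,306. Book value $34,980.
Year 2: 4,420 × $2 = $8,840. Book value $26,140.
Year 3: 1,567 × $2 = $3,134. Book value $23,006.
Year 4: 1,674 × $2 = $3,348. Book value $19,658.

$3,348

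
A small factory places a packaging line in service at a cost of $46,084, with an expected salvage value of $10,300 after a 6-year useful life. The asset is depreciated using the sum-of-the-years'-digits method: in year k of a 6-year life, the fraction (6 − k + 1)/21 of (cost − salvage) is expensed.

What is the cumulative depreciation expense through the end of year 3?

$25,560

Depreciable base = $46,084 − $10,300 = $35,784.
Sum of the years' digits = 6+5+4+3+2+1 = 21.
Year 1: $35,784 × 6/21 = $10,224. Book value $35,860.
Year 2: $35,784 × 5/21 = $8,520. Book value $27,340.
Year 3: $35,784 × 4/21 = $6,816. Book value $20,524.
Accumulated through year 3 = $46,084 − $20,524 = $25,560.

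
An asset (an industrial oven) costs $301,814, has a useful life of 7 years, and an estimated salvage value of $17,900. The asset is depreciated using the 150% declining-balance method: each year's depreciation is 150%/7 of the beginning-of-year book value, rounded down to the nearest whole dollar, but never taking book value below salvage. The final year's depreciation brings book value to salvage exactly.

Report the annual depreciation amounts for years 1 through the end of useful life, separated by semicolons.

Depreciable base = $301,814 − $17,900 = $283,914.
Year 1: ⌊$301,814 × 150%/7⌋ = $64,674. Book value $237,140.
Year 2: ⌊$237,140 × 150%/7⌋ = $50,815. Book value $186,325.
Year 3: ⌊$186,325 × 150%/7⌋ = $39,926. Book value $146,399.
Year 4: ⌊$146,399 × 150%/7⌋ = $31,371. Book value $115,028.
Year 5: ⌊$115,028 × 150%/7⌋ = $24,648. Book value $90,380.
Year 6: ⌊$90,380 × 150%/7⌋ = $19,367. Book value $71,013.
Year 7 (final): $71,013 − $17,900 = $53,113. Book value $17,900.

$64,674; $50,815; $39,926; $31,371; $24,648; $19,367; $53,113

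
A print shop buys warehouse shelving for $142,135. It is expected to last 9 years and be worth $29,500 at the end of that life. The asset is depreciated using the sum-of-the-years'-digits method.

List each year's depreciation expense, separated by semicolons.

$22,527; $20,024; $17,521; $15,018; $12,515; $10,012; $7,509; $5,006; $2,503

Depreciable base = $142,135 − $29,500 = $112,635.
Sum of the years' digits = 9+8+7+6+5+4+3+2+1 = 45.
Year 1: $112,635 × 9/45 = $22,527. Book value $119,608.
Year 2: $112,635 × 8/45 = $20,024. Book value $99,584.
Year 3: $112,635 × 7/45 = $17,521. Book value $82,063.
Year 4: $112,635 × 6/45 = $15,018. Book value $67,045.
Year 5: $112,635 × 5/45 = $12,515. Book value $54,530.
Year 6: $112,635 × 4/45 = $10,012. Book value $44,518.
Year 7: $112,635 × 3/45 = $7,509. Book value $37,009.
Year 8: $112,635 × 2/45 = $5,006. Book value $32,003.
Year 9: $112,635 × 1/45 = $2,503. Book value $29,500.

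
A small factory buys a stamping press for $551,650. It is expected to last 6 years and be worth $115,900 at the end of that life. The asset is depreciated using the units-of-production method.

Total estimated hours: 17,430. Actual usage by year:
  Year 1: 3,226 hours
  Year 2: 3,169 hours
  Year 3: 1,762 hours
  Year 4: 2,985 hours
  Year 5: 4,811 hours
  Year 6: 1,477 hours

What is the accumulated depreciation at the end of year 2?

$159,875

Depreciable base = $551,650 − $115,900 = $435,750.
Rate = $435,750 / 17,430 hours = $25 per hour.
Year 1: 3,226 × $25 = $80,650. Book value $471,000.
Year 2: 3,169 × $25 = $79,225. Book value $391,775.
Accumulated through year 2 = $551,650 − $391,775 = $159,875.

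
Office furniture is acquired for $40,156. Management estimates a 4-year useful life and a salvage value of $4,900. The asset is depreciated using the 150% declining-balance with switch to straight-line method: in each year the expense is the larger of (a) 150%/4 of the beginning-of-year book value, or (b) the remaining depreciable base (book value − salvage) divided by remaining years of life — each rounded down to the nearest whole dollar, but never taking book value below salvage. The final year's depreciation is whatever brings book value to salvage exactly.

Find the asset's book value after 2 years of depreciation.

$15,687

Depreciable base = $40,156 − $4,900 = $35,256.
Year 1: DB = ⌊$40,156 × 150%/4⌋ = $15,058; SL = ⌊$35,256/4⌋ = $8,814 → take DB $15,058. Book value $25,098.
Year 2: DB = ⌊$25,098 × 150%/4⌋ = $9,411; SL = ⌊$20,198/3⌋ = $6,732 → take DB $9,411. Book value $15,687.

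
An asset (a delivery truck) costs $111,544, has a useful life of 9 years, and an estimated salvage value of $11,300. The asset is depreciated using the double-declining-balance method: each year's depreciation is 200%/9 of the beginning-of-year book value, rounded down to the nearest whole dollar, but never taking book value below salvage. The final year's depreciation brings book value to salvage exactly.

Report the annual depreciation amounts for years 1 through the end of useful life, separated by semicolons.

$24,787; $19,279; $14,995; $11,662; $9,071; $7,055; $5,487; $4,268; $3,640

Depreciable base = $111,544 − $11,300 = $100,244.
Year 1: ⌊$111,544 × 200%/9⌋ = $24,787. Book value $86,757.
Year 2: ⌊$86,757 × 200%/9⌋ = $19,279. Book value $67,478.
Year 3: ⌊$67,478 × 200%/9⌋ = $14,995. Book value $52,483.
Year 4: ⌊$52,483 × 200%/9⌋ = $11,662. Book value $40,821.
Year 5: ⌊$40,821 × 200%/9⌋ = $9,071. Book value $31,750.
Year 6: ⌊$31,750 × 200%/9⌋ = $7,055. Book value $24,695.
Year 7: ⌊$24,695 × 200%/9⌋ = $5,487. Book value $19,208.
Year 8: ⌊$19,208 × 200%/9⌋ = $4,268. Book value $14,940.
Year 9 (final): $14,940 − $11,300 = $3,640. Book value $11,300.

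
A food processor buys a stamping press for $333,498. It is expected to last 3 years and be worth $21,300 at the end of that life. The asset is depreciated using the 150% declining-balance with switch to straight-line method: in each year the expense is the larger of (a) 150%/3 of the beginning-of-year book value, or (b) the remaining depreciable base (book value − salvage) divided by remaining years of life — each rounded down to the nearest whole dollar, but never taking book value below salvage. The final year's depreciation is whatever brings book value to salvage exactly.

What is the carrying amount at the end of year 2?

Depreciable base = $333,498 − $21,300 = $312,198.
Year 1: DB = ⌊$333,498 × 150%/3⌋ = $166,749; SL = ⌊$312,198/3⌋ = $104,066 → take DB $166,749. Book value $166,749.
Year 2: DB = ⌊$166,749 × 150%/3⌋ = $83,374; SL = ⌊$145,449/2⌋ = $72,724 → take DB $83,374. Book value $83,375.

$83,375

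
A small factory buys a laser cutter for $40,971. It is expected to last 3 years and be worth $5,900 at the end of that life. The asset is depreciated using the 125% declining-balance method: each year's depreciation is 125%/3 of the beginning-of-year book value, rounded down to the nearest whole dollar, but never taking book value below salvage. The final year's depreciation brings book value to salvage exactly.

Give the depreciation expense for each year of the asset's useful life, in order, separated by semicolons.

$17,071; $9,958; $8,042

Depreciable base = $40,971 − $5,900 = $35,071.
Year 1: ⌊$40,971 × 125%/3⌋ = $17,071. Book value $23,900.
Year 2: ⌊$23,900 × 125%/3⌋ = $9,958. Book value $13,942.
Year 3 (final): $13,942 − $5,900 = $8,042. Book value $5,900.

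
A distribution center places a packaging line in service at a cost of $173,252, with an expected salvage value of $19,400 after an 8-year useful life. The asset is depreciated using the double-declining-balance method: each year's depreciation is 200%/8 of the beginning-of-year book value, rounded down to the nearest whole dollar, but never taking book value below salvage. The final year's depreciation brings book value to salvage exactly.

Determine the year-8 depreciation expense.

$3,728

Depreciable base = $173,252 − $19,400 = $153,852.
Year 1: ⌊$173,252 × 200%/8⌋ = $43,313. Book value $129,939.
Year 2: ⌊$129,939 × 200%/8⌋ = $32,484. Book value $97,455.
Year 3: ⌊$97,455 × 200%/8⌋ = $24,363. Book value $73,092.
Year 4: ⌊$73,092 × 200%/8⌋ = $18,273. Book value $54,819.
Year 5: ⌊$54,819 × 200%/8⌋ = $13,704. Book value $41,115.
Year 6: ⌊$41,115 × 200%/8⌋ = $10,278. Book value $30,837.
Year 7: ⌊$30,837 × 200%/8⌋ = $7,709. Book value $23,128.
Year 8 (final): $23,128 − $19,400 = $3,728. Book value $19,400.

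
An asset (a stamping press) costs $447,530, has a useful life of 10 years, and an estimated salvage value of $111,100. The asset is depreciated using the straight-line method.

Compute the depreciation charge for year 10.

$33,643

Depreciable base = $447,530 − $111,100 = $336,430.
Annual expense = $336,430 / 10 = $33,643.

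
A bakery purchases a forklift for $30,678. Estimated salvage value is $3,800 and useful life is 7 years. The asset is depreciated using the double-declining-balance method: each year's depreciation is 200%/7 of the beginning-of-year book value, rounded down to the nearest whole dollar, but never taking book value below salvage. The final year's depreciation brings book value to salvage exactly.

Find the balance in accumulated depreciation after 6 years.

Depreciable base = $30,678 − $3,800 = $26,878.
Year 1: ⌊$30,678 × 200%/7⌋ = $8,765. Book value $21,913.
Year 2: ⌊$21,913 × 200%/7⌋ = $6,260. Book value $15,653.
Year 3: ⌊$15,653 × 200%/7⌋ = $4,472. Book value $11,181.
Year 4: ⌊$11,181 × 200%/7⌋ = $3,194. Book value $7,987.
Year 5: ⌊$7,987 × 200%/7⌋ = $2,282. Book value $5,705.
Year 6: ⌊$5,705 × 200%/7⌋ = $1,630. Book value $4,075.
Accumulated through year 6 = $30,678 − $4,075 = $26,603.

$26,603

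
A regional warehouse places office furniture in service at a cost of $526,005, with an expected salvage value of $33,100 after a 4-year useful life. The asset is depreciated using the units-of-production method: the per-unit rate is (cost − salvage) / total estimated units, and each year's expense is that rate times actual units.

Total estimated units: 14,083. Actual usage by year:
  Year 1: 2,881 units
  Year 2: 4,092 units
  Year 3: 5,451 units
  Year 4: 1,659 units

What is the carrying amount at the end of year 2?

$281,950

Depreciable base = $526,005 − $33,100 = $492,905.
Rate = $492,905 / 14,083 units = $35 per unit.
Year 1: 2,881 × $35 = $100,835. Book value $425,170.
Year 2: 4,092 × $35 = $143,220. Book value $281,950.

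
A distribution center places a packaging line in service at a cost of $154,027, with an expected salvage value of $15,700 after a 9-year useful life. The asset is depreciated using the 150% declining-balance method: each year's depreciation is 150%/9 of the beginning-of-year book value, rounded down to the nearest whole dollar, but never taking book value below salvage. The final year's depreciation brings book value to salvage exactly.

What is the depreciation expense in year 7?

$8,597

Depreciable base = $154,027 − $15,700 = $138,327.
Year 1: ⌊$154,027 × 150%/9⌋ = $25,671. Book value $128,356.
Year 2: ⌊$128,356 × 150%/9⌋ = $21,392. Book value $106,964.
Year 3: ⌊$106,964 × 150%/9⌋ = $17,827. Book value $89,137.
Year 4: ⌊$89,137 × 150%/9⌋ = $14,856. Book value $74,281.
Year 5: ⌊$74,281 × 150%/9⌋ = $12,380. Book value $61,901.
Year 6: ⌊$61,901 × 150%/9⌋ = $10,316. Book value $51,585.
Year 7: ⌊$51,585 × 150%/9⌋ = $8,597. Book value $42,988.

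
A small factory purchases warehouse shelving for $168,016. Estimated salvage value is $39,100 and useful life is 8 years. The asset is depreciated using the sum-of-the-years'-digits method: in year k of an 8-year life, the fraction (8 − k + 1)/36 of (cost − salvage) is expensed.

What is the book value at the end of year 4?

$74,910

Depreciable base = $168,016 − $39,100 = $128,916.
Sum of the years' digits = 8+7+6+5+4+3+2+1 = 36.
Year 1: $128,916 × 8/36 = $28,648. Book value $139,368.
Year 2: $128,916 × 7/36 = $25,067. Book value $114,301.
Year 3: $128,916 × 6/36 = $21,486. Book value $92,815.
Year 4: $128,916 × 5/36 = $17,905. Book value $74,910.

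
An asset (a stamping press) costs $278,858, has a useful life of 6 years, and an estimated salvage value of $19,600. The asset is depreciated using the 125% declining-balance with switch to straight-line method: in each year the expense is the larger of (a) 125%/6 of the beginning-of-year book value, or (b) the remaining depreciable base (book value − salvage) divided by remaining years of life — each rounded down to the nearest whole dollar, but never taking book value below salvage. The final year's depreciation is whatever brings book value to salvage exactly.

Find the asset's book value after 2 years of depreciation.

$174,771

Depreciable base = $278,858 − $19,600 = $259,258.
Year 1: DB = ⌊$278,858 × 125%/6⌋ = $58,095; SL = ⌊$259,258/6⌋ = $43,209 → take DB $58,095. Book value $220,763.
Year 2: DB = ⌊$220,763 × 125%/6⌋ = $45,992; SL = ⌊$201,163/5⌋ = $40,232 → take DB $45,992. Book value $174,771.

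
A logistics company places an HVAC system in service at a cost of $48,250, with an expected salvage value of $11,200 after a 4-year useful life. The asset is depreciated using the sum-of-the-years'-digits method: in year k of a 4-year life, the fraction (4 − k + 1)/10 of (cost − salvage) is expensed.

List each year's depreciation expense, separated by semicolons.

Depreciable base = $48,250 − $11,200 = $37,050.
Sum of the years' digits = 4+3+2+1 = 10.
Year 1: $37,050 × 4/10 = $14,820. Book value $33,430.
Year 2: $37,050 × 3/10 = $11,115. Book value $22,315.
Year 3: $37,050 × 2/10 = $7,410. Book value $14,905.
Year 4: $37,050 × 1/10 = $3,705. Book value $11,200.

$14,820; $11,115; $7,410; $3,705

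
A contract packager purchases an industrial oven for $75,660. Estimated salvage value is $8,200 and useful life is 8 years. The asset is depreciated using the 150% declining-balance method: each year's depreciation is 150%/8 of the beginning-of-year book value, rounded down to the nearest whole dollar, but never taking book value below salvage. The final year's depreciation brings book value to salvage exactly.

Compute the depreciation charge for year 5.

Depreciable base = $75,660 − $8,200 = $67,460.
Year 1: ⌊$75,660 × 150%/8⌋ = $14,186. Book value $61,474.
Year 2: ⌊$61,474 × 150%/8⌋ = $11,526. Book value $49,948.
Year 3: ⌊$49,948 × 150%/8⌋ = $9,365. Book value $40,583.
Year 4: ⌊$40,583 × 150%/8⌋ = $7,609. Book value $32,974.
Year 5: ⌊$32,974 × 150%/8⌋ = $6,182. Book value $26,792.

$6,182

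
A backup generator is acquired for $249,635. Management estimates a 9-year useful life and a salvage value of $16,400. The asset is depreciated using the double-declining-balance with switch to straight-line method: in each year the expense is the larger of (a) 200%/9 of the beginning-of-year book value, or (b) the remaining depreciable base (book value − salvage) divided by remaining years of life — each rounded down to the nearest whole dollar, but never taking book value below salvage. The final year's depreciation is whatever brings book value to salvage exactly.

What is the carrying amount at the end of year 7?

Depreciable base = $249,635 − $16,400 = $233,235.
Year 1: DB = ⌊$249,635 × 200%/9⌋ = $55,474; SL = ⌊$233,235/9⌋ = $25,915 → take DB $55,474. Book value $194,161.
Year 2: DB = ⌊$194,161 × 200%/9⌋ = $43,146; SL = ⌊$177,761/8⌋ = $22,220 → take DB $43,146. Book value $151,015.
Year 3: DB = ⌊$151,015 × 200%/9⌋ = $33,558; SL = ⌊$134,615/7⌋ = $19,230 → take DB $33,558. Book value $117,457.
Year 4: DB = ⌊$117,457 × 200%/9⌋ = $26,101; SL = ⌊$101,057/6⌋ = $16,842 → take DB $26,101. Book value $91,356.
Year 5: DB = ⌊$91,356 × 200%/9⌋ = $20,301; SL = ⌊$74,956/5⌋ = $14,991 → take DB $20,301. Book value $71,055.
Year 6: DB = ⌊$71,055 × 200%/9⌋ = $15,790; SL = ⌊$54,655/4⌋ = $13,663 → take DB $15,790. Book value $55,265.
Year 7: DB = ⌊$55,265 × 200%/9⌋ = $12,281; SL = ⌊$38,865/3⌋ = $12,955 → take SL $12,955. Book value $42,310.

$42,310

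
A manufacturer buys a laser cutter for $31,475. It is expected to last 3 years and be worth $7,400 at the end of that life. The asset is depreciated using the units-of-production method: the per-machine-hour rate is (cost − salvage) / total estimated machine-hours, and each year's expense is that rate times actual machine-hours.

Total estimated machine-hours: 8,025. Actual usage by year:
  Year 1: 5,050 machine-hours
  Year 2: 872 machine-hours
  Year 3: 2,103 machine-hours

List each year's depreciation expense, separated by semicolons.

Depreciable base = $31,475 − $7,400 = $24,075.
Rate = $24,075 / 8,025 machine-hours = $3 per machine-hour.
Year 1: 5,050 × $3 = $15,150. Book value $16,325.
Year 2: 872 × $3 = $2,616. Book value $13,709.
Year 3: 2,103 × $3 = $6,309. Book value $7,400.

$15,150; $2,616; $6,309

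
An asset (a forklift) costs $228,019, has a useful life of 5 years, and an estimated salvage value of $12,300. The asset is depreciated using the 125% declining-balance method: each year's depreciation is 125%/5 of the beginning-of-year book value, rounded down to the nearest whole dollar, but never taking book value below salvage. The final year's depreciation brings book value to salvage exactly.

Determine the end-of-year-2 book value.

Depreciable base = $228,019 − $12,300 = $215,719.
Year 1: ⌊$228,019 × 125%/5⌋ = $57,004. Book value $171,015.
Year 2: ⌊$171,015 × 125%/5⌋ = $42,753. Book value $128,262.

$128,262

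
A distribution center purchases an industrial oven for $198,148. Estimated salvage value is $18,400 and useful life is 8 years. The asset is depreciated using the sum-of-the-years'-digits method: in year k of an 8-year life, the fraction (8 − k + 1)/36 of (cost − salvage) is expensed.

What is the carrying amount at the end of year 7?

Depreciable base = $198,148 − $18,400 = $179,748.
Sum of the years' digits = 8+7+6+5+4+3+2+1 = 36.
Year 1: $179,748 × 8/36 = $39,944. Book value $158,204.
Year 2: $179,748 × 7/36 = $34,951. Book value $123,253.
Year 3: $179,748 × 6/36 = $29,958. Book value $93,295.
Year 4: $179,748 × 5/36 = $24,965. Book value $68,330.
Year 5: $179,748 × 4/36 = $19,972. Book value $48,358.
Year 6: $179,748 × 3/36 = $14,979. Book value $33,379.
Year 7: $179,748 × 2/36 = $9,986. Book value $23,393.

$23,393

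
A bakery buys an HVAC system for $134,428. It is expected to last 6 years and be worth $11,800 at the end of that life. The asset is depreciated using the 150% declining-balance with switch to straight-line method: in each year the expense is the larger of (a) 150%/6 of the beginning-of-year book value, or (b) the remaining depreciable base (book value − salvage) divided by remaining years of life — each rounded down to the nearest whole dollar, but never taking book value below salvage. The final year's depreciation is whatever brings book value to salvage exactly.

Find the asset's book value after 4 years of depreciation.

$41,742

Depreciable base = $134,428 − $11,800 = $122,628.
Year 1: DB = ⌊$134,428 × 150%/6⌋ = $33,607; SL = ⌊$122,628/6⌋ = $20,438 → take DB $33,607. Book value $100,821.
Year 2: DB = ⌊$100,821 × 150%/6⌋ = $25,205; SL = ⌊$89,021/5⌋ = $17,804 → take DB $25,205. Book value $75,616.
Year 3: DB = ⌊$75,616 × 150%/6⌋ = $18,904; SL = ⌊$63,816/4⌋ = $15,954 → take DB $18,904. Book value $56,712.
Year 4: DB = ⌊$56,712 × 150%/6⌋ = $14,178; SL = ⌊$44,912/3⌋ = $14,970 → take SL $14,970. Book value $41,742.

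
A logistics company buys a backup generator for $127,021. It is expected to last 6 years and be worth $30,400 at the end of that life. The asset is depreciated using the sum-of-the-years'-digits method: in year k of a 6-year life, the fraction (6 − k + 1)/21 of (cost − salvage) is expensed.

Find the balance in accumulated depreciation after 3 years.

$69,015

Depreciable base = $127,021 − $30,400 = $96,621.
Sum of the years' digits = 6+5+4+3+2+1 = 21.
Year 1: $96,621 × 6/21 = $27,606. Book value $99,415.
Year 2: $96,621 × 5/21 = $23,005. Book value $76,410.
Year 3: $96,621 × 4/21 = $18,404. Book value $58,006.
Accumulated through year 3 = $127,021 − $58,006 = $69,015.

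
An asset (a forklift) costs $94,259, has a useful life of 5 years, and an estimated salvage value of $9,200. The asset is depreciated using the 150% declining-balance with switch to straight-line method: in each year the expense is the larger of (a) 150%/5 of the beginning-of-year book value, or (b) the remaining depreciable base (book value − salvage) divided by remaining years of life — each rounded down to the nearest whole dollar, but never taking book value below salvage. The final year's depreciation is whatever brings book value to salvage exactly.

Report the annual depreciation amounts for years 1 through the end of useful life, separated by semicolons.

Depreciable base = $94,259 − $9,200 = $85,059.
Year 1: DB = ⌊$94,259 × 150%/5⌋ = $28,277; SL = ⌊$85,059/5⌋ = $17,011 → take DB $28,277. Book value $65,982.
Year 2: DB = ⌊$65,982 × 150%/5⌋ = $19,794; SL = ⌊$56,782/4⌋ = $14,195 → take DB $19,794. Book value $46,188.
Year 3: DB = ⌊$46,188 × 150%/5⌋ = $13,856; SL = ⌊$36,988/3⌋ = $12,329 → take DB $13,856. Book value $32,332.
Year 4: DB = ⌊$32,332 × 150%/5⌋ = $9,699; SL = ⌊$23,132/2⌋ = $11,566 → take SL $11,566. Book value $20,766.
Year 5 (final): $20,766 − $9,200 = $11,566. Book value $9,200.

$28,277; $19,794; $13,856; $11,566; $11,566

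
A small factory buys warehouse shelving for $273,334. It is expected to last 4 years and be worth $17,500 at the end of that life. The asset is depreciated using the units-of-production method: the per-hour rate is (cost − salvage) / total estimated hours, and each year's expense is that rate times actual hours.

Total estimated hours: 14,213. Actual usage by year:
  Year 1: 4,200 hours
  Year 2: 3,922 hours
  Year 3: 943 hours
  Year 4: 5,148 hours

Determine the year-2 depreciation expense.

Depreciable base = $273,334 − $17,500 = $255,834.
Rate = $255,834 / 14,213 hours = $18 per hour.
Year 1: 4,200 × $18 = $75,600. Book value $197,734.
Year 2: 3,922 × $18 = $70,596. Book value $127,138.

$70,596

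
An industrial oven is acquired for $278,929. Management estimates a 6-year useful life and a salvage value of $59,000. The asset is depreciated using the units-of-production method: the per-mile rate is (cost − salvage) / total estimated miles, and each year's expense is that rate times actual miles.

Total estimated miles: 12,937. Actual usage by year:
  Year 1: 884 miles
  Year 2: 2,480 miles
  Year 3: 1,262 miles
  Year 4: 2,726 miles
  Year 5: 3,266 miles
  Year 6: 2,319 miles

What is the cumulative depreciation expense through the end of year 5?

Depreciable base = $278,929 − $59,000 = $219,929.
Rate = $219,929 / 12,937 miles = $17 per mile.
Year 1: 884 × $17 = $15,028. Book value $263,901.
Year 2: 2,480 × $17 = $42,160. Book value $221,741.
Year 3: 1,262 × $17 = $21,454. Book value $200,287.
Year 4: 2,726 × $17 = $46,342. Book value $153,945.
Year 5: 3,266 × $17 = $55,522. Book value $98,423.
Accumulated through year 5 = $278,929 − $98,423 = $180,506.

$180,506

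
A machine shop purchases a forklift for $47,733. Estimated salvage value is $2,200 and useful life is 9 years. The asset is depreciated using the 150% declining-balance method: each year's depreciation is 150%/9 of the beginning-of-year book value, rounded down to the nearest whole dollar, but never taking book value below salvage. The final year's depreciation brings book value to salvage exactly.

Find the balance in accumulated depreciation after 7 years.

Depreciable base = $47,733 − $2,200 = $45,533.
Year 1: ⌊$47,733 × 150%/9⌋ = $7,955. Book value $39,778.
Year 2: ⌊$39,778 × 150%/9⌋ = $6,629. Book value $33,149.
Year 3: ⌊$33,149 × 150%/9⌋ = $5,524. Book value $27,625.
Year 4: ⌊$27,625 × 150%/9⌋ = $4,604. Book value $23,021.
Year 5: ⌊$23,021 × 150%/9⌋ = $3,836. Book value $19,185.
Year 6: ⌊$19,185 × 150%/9⌋ = $3,197. Book value $15,988.
Year 7: ⌊$15,988 × 150%/9⌋ = $2,664. Book value $13,324.
Accumulated through year 7 = $47,733 − $13,324 = $34,409.

$34,409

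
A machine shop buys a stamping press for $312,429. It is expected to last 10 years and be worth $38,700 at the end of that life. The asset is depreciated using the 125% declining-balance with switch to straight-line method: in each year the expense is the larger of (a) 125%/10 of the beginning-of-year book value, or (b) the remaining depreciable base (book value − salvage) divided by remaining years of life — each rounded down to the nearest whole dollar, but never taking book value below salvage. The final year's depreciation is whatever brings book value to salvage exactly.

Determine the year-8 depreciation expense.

Depreciable base = $312,429 − $38,700 = $273,729.
Year 1: DB = ⌊$312,429 × 125%/10⌋ = $39,053; SL = ⌊$273,729/10⌋ = $27,372 → take DB $39,053. Book value $273,376.
Year 2: DB = ⌊$273,376 × 125%/10⌋ = $34,172; SL = ⌊$234,676/9⌋ = $26,075 → take DB $34,172. Book value $239,204.
Year 3: DB = ⌊$239,204 × 125%/10⌋ = $29,900; SL = ⌊$200,504/8⌋ = $25,063 → take DB $29,900. Book value $209,304.
Year 4: DB = ⌊$209,304 × 125%/10⌋ = $26,163; SL = ⌊$170,604/7⌋ = $24,372 → take DB $26,163. Book value $183,141.
Year 5: DB = ⌊$183,141 × 125%/10⌋ = $22,892; SL = ⌊$144,441/6⌋ = $24,073 → take SL $24,073. Book value $159,068.
Year 6: DB = ⌊$159,068 × 125%/10⌋ = $19,883; SL = ⌊$120,368/5⌋ = $24,073 → take SL $24,073. Book value $134,995.
Year 7: DB = ⌊$134,995 × 125%/10⌋ = $16,874; SL = ⌊$96,295/4⌋ = $24,073 → take SL $24,073. Book value $110,922.
Year 8: DB = ⌊$110,922 × 125%/10⌋ = $13,865; SL = ⌊$72,222/3⌋ = $24,074 → take SL $24,074. Book value $86,848.

$24,074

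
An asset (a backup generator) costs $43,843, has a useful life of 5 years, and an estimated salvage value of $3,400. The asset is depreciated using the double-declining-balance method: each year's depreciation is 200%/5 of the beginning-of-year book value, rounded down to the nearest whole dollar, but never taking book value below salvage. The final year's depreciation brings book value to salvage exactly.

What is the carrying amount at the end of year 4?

$5,683

Depreciable base = $43,843 − $3,400 = $40,443.
Year 1: ⌊$43,843 × 200%/5⌋ = $17,537. Book value $26,306.
Year 2: ⌊$26,306 × 200%/5⌋ = $10,522. Book value $15,784.
Year 3: ⌊$15,784 × 200%/5⌋ = $6,313. Book value $9,471.
Year 4: ⌊$9,471 × 200%/5⌋ = $3,788. Book value $5,683.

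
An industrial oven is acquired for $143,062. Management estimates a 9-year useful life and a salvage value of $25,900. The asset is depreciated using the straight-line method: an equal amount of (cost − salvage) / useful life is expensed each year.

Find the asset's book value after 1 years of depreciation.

Depreciable base = $143,062 − $25,900 = $117,162.
Annual expense = $117,162 / 9 = $13,018.
End of year 1: book value $130,044.

$130,044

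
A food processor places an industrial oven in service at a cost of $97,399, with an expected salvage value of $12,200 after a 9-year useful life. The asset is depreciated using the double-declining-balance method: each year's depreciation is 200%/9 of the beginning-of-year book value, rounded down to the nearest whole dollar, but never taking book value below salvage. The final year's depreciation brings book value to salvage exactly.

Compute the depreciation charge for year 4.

Depreciable base = $97,399 − $12,200 = $85,199.
Year 1: ⌊$97,399 × 200%/9⌋ = $21,644. Book value $75,755.
Year 2: ⌊$75,755 × 200%/9⌋ = $16,834. Book value $58,921.
Year 3: ⌊$58,921 × 200%/9⌋ = $13,093. Book value $45,828.
Year 4: ⌊$45,828 × 200%/9⌋ = $10,184. Book value $35,644.

$10,184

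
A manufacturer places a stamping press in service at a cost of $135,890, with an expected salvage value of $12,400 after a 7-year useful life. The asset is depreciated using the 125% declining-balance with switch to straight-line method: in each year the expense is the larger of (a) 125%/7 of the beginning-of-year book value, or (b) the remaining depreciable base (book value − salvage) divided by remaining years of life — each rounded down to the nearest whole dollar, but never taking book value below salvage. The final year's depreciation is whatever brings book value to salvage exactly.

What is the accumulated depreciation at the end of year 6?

$107,760

Depreciable base = $135,890 − $12,400 = $123,490.
Year 1: DB = ⌊$135,890 × 125%/7⌋ = $24,266; SL = ⌊$123,490/7⌋ = $17,641 → take DB $24,266. Book value $111,624.
Year 2: DB = ⌊$111,624 × 125%/7⌋ = $19,932; SL = ⌊$99,224/6⌋ = $16,537 → take DB $19,932. Book value $91,692.
Year 3: DB = ⌊$91,692 × 125%/7⌋ = $16,373; SL = ⌊$79,292/5⌋ = $15,858 → take DB $16,373. Book value $75,319.
Year 4: DB = ⌊$75,319 × 125%/7⌋ = $13,449; SL = ⌊$62,919/4⌋ = $15,729 → take SL $15,729. Book value $59,590.
Year 5: DB = ⌊$59,590 × 125%/7⌋ = $10,641; SL = ⌊$47,190/3⌋ = $15,730 → take SL $15,730. Book value $43,860.
Year 6: DB = ⌊$43,860 × 125%/7⌋ = $7,832; SL = ⌊$31,460/2⌋ = $15,730 → take SL $15,730. Book value $28,130.
Accumulated through year 6 = $135,890 − $28,130 = $107,760.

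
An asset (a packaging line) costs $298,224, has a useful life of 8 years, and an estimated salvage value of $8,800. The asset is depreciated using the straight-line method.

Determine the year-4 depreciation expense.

$36,178

Depreciable base = $298,224 − $8,800 = $289,424.
Annual expense = $289,424 / 8 = $36,178.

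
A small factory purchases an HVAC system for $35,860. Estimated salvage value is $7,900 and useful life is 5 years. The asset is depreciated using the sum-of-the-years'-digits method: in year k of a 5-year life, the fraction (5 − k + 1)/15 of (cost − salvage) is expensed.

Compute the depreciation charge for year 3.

Depreciable base = $35,860 − $7,900 = $27,960.
Sum of the years' digits = 5+4+3+2+1 = 15.
Year 1: $27,960 × 5/15 = $9,320. Book value $26,540.
Year 2: $27,960 × 4/15 = $7,456. Book value $19,084.
Year 3: $27,960 × 3/15 = $5,592. Book value $13,492.

$5,592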